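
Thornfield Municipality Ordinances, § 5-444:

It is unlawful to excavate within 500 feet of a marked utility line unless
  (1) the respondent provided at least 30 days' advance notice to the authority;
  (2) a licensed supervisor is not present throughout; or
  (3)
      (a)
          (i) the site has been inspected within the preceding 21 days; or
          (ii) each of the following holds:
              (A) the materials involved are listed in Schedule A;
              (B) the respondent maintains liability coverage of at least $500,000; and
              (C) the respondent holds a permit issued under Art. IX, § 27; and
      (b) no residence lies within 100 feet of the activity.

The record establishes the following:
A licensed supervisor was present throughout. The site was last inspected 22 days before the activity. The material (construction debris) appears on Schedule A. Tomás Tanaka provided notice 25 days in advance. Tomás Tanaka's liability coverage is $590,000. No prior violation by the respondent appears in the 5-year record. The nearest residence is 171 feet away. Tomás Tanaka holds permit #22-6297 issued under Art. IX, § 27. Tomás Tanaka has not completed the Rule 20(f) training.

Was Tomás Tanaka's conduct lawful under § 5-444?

Yes — lawful.

(1) ≥30 days' notice — fails.
(2) not (supervisor present) — not satisfied.
(i) site inspected — not satisfied.
(A) Schedule A material — holds.
(B) coverage ≥ $500,000 — holds.
(C) holds permit — holds.
(ii): T AND T AND T → true.
So (a) is satisfied (F OR T).
(b) no residence in 100 ft — met.
So (3) is satisfied (T AND T).
Overall = F OR F OR T = true.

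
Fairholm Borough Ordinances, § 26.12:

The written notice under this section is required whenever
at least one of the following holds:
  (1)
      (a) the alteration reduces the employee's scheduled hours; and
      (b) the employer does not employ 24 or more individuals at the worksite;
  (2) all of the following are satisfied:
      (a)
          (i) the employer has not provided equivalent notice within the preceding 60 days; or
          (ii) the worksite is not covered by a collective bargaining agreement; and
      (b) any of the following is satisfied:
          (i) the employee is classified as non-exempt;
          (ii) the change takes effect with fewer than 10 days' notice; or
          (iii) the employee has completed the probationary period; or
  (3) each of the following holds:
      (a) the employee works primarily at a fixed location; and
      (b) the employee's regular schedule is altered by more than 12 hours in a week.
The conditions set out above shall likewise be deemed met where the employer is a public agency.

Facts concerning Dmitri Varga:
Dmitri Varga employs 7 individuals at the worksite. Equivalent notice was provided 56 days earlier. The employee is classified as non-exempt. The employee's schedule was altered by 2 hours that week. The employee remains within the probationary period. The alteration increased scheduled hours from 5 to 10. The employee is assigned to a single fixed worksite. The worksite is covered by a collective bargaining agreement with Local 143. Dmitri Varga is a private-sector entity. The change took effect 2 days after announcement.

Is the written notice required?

(a) hours reduced — not satisfied.
(b) not (≥ 24 at site) — holds.
So (1) is not satisfied (F AND T).
(i) no recent notice — not satisfied.
(ii) no CBA — not met.
(a): F OR F → false.
(i) non-exempt — holds.
(ii) < 10 days' notice — holds.
(iii) past probation — not satisfied.
So (b) is satisfied (T OR T OR F).
(2) = F AND T = false.
(a) fixed location — holds.
(b) schedule shift > 12h — fails.
(3) = T AND F = false.
Overall: F OR F OR F → false.
Exception (public agency) — not satisfied.
Result: main false OR exception false → false.

No — not required.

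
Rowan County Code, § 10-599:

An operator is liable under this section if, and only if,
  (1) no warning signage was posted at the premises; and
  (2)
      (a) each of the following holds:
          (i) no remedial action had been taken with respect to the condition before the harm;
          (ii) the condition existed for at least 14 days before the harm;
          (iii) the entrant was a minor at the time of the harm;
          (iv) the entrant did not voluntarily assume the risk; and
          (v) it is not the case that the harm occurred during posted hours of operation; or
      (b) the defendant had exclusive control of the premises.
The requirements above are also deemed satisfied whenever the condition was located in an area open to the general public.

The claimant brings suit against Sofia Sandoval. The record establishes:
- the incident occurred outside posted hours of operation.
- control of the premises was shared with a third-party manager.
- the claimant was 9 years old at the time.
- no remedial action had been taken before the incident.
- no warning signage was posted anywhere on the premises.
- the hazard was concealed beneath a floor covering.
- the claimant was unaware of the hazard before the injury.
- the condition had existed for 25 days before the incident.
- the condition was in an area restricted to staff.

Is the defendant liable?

(1) no signage posted — holds.
(i) no remedial action — met.
(ii) condition ≥14 days old — holds.
(iii) entrant a minor — holds.
(iv) no assumed risk — satisfied.
(v) not (during posted hours) — satisfied.
So (a) is satisfied (T AND T AND T AND T AND T).
(b) exclusive control — not satisfied.
(2) = T OR F = true.
Overall: T AND T → true.
Exception (public area) — not satisfied.
Result: main true OR exception false → true.

Yes — liable.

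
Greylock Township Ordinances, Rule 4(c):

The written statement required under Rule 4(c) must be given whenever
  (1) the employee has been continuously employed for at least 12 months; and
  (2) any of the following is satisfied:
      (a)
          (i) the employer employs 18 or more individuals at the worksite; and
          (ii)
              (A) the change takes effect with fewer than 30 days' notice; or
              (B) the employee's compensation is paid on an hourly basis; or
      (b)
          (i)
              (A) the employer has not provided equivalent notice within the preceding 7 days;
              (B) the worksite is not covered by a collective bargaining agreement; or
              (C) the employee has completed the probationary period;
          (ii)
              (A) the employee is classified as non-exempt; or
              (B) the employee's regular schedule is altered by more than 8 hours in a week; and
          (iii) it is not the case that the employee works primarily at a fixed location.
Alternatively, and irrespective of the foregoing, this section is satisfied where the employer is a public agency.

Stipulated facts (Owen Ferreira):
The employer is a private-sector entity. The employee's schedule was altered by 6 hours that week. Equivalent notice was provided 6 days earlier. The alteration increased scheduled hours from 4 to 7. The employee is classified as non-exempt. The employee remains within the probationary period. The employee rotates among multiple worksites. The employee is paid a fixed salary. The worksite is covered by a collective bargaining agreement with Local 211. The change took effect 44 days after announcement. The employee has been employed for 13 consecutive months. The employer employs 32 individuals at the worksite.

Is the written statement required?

No — not required.

(1) tenure ≥ 12 mo. — met.
(i) ≥ 18 at site — met.
(A) < 30 days' notice — fails.
(B) hourly-paid — not satisfied.
(ii): F OR F → false.
(a): T AND F → false.
(A) no recent notice — fails.
(B) no CBA — fails.
(C) past probation — fails.
(i): F OR F OR F → false.
(A) non-exempt — holds.
(B) schedule shift > 8h — not satisfied.
(ii) = T OR F = true.
(iii) not (fixed location) — holds.
So (b) is not satisfied (F AND T AND T).
(2) = F OR F = false.
Overall: T AND F → false.
Exception (public agency) — not satisfied.
Result: main false OR exception false → false.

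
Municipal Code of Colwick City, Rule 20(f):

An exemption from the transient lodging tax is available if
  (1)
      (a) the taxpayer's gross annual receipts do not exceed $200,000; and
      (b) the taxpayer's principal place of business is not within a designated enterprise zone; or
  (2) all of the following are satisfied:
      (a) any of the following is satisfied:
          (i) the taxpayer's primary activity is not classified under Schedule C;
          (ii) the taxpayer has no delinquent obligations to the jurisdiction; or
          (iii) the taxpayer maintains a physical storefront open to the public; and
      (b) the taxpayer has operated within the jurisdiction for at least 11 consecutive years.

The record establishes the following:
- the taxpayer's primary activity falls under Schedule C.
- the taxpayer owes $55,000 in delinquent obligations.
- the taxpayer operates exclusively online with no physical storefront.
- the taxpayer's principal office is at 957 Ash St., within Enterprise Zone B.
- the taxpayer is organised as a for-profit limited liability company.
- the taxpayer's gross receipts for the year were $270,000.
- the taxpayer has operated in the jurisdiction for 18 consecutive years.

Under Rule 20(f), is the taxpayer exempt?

No — not exempt.

(a) receipts ≤ $200,000 — fails.
(b) not (in enterprise zone) — not satisfied.
(1) = F AND F = false.
(i) not (Schedule C activity) — fails.
(ii) no delinquency — not met.
(iii) has storefront — not satisfied.
(a): F OR F OR F → false.
(b) ≥ 11 yrs in jurisdiction — holds.
So (2) is not satisfied (F AND T).
So Overall is not satisfied (F OR F).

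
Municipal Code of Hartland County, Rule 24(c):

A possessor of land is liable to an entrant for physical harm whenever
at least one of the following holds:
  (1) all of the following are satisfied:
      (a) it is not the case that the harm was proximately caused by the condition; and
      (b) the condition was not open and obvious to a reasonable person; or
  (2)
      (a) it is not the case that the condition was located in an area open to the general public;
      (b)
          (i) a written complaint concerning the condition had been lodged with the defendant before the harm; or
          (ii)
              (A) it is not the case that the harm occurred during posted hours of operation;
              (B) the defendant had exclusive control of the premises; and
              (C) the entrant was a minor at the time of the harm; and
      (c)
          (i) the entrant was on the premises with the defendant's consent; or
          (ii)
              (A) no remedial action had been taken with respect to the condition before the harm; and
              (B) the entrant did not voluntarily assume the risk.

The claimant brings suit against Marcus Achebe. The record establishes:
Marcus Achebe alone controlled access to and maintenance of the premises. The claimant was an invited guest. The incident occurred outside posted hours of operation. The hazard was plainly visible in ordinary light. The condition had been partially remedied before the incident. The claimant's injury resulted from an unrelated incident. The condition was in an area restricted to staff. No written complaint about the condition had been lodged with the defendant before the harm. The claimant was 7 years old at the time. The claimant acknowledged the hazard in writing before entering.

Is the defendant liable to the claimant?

Yes — liable.

(a) not (proximate cause) — satisfied.
(b) not open/obvious — fails.
(1) = T AND F = false.
(a) not (public area) — satisfied.
(i) complaint lodged — not satisfied.
(A) not (during posted hours) — satisfied.
(B) exclusive control — met.
(C) entrant a minor — met.
(ii) = T AND T AND T = true.
So (b) is satisfied (F OR T).
(i) consent to enter — met.
(A) no remedial action — fails.
(B) no assumed risk — fails.
(ii) = F AND F = false.
So (c) is satisfied (T OR F).
(2) = T AND T AND T = true.
So Overall is satisfied (F OR T).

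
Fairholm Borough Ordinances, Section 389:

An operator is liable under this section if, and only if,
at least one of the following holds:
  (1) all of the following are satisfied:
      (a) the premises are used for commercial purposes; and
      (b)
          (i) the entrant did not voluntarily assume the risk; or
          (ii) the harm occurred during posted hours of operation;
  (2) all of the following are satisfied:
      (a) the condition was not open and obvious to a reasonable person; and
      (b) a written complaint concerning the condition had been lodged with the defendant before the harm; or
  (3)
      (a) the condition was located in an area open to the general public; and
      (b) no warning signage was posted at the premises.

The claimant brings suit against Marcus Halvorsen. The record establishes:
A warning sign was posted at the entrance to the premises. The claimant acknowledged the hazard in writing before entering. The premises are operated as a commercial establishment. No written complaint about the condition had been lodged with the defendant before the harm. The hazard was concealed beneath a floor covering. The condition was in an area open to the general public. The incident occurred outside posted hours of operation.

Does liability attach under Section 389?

(a) commercial use — satisfied.
(i) no assumed risk — not satisfied.
(ii) during posted hours — not met.
(b): F OR F → false.
(1): T AND F → false.
(a) not open/obvious — holds.
(b) complaint lodged — fails.
(2): T AND F → false.
(a) public area — satisfied.
(b) no signage posted — not met.
So (3) is not satisfied (T AND F).
Overall = F OR F OR F = false.

No — not liable.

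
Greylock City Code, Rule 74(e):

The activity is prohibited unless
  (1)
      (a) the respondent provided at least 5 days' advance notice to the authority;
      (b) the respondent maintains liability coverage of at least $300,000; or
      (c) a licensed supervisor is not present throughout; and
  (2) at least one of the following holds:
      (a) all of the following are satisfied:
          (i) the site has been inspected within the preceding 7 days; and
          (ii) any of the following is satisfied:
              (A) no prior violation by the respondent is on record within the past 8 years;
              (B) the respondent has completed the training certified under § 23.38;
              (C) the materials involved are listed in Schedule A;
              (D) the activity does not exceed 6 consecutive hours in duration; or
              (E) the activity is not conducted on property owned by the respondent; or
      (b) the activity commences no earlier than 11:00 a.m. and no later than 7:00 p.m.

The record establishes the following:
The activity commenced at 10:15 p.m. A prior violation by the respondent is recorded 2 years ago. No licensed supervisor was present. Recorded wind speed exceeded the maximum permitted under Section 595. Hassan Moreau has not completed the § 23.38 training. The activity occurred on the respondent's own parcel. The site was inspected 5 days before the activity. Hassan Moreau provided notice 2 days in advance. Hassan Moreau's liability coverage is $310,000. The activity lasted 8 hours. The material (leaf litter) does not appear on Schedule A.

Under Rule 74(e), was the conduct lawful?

(a) ≥5 days' notice — not met.
(b) coverage ≥ $300,000 — met.
(c) not (supervisor present) — met.
So (1) is satisfied (F OR T OR T).
(i) site inspected — met.
(A) no prior violation — fails.
(B) training certified — fails.
(C) Schedule A material — fails.
(D) ≤ 6 hrs duration — not satisfied.
(E) not (own property) — not met.
(ii): F OR F OR F OR F OR F → false.
So (a) is not satisfied (T AND F).
(b) start within hours — fails.
(2): F OR F → false.
So Overall is not satisfied (T AND F).

No — unlawful.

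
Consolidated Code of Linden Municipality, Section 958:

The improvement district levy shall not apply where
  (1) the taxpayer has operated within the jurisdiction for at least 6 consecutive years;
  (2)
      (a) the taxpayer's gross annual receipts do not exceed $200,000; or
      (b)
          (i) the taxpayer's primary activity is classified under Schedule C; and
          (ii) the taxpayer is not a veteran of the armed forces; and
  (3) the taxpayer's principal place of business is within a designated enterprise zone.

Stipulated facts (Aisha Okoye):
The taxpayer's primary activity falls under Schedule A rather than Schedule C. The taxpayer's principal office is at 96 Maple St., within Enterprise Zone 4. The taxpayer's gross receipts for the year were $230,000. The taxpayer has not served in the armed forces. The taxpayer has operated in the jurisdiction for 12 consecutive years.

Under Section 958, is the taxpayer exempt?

No — not exempt.

(1) ≥ 6 yrs in jurisdiction — met.
(a) receipts ≤ $200,000 — not met.
(i) Schedule C activity — not met.
(ii) not (veteran) — holds.
(b) = F AND T = false.
So (2) is not satisfied (F OR F).
(3) in enterprise zone — satisfied.
Overall: T AND F AND T → false.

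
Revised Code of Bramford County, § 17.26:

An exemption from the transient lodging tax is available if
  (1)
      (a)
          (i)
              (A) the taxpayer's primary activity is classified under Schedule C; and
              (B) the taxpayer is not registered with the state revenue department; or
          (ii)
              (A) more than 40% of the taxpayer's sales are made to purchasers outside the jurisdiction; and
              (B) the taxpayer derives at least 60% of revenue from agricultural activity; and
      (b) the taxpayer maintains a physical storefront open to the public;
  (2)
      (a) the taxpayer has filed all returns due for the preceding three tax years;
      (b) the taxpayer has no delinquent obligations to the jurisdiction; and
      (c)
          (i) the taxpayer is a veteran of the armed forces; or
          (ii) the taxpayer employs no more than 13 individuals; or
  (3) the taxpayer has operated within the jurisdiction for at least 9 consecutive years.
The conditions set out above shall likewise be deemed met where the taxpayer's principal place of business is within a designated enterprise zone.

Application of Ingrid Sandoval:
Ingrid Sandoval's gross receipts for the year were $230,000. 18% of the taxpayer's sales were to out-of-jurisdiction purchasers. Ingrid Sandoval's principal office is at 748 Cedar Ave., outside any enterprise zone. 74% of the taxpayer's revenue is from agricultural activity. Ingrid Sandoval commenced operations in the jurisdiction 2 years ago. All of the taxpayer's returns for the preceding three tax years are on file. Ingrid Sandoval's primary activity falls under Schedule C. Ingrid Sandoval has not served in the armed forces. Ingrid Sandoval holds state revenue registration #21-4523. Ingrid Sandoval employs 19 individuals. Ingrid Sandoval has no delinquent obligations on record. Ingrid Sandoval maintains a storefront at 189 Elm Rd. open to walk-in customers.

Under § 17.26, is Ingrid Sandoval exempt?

(A) Schedule C activity — satisfied.
(B) not (state-registered) — not satisfied.
(i) = T AND F = false.
(A) >40% out-of-jur. sales — not met.
(B) ≥60% agricultural — met.
(ii) = F AND T = false.
(a) = F OR F = false.
(b) has storefront — satisfied.
(1): F AND T → false.
(a) returns current — met.
(b) no delinquency — met.
(i) veteran — not satisfied.
(ii) ≤ 13 employees — fails.
(c) = F OR F = false.
(2): T AND T AND F → false.
(3) ≥ 9 yrs in jurisdiction — not met.
So Overall is not satisfied (F OR F OR F).
Exception (in enterprise zone) — not satisfied.
Result: main false OR exception false → false.

No — not exempt.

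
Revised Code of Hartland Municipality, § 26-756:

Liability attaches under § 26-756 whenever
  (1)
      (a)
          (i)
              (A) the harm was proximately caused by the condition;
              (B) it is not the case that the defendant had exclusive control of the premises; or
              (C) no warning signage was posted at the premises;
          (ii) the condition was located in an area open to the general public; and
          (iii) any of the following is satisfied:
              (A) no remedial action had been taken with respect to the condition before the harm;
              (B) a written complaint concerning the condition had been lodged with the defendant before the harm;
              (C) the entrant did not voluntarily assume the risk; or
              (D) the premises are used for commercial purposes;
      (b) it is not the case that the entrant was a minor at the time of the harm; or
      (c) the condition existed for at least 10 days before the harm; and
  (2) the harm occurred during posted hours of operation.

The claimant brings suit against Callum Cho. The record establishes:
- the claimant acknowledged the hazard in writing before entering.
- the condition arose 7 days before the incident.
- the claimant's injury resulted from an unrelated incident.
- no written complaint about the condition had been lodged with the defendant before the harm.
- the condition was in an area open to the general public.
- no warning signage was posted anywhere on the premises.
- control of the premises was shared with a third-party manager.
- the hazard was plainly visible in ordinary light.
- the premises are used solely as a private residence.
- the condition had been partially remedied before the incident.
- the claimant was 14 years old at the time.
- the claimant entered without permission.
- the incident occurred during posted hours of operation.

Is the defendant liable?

(A) proximate cause — not met.
(B) not (exclusive control) — holds.
(C) no signage posted — satisfied.
(i) = F OR T OR T = true.
(ii) public area — satisfied.
(A) no remedial action — not met.
(B) complaint lodged — not satisfied.
(C) no assumed risk — fails.
(D) commercial use — not satisfied.
So (iii) is not satisfied (F OR F OR F OR F).
(a) = T AND T AND F = false.
(b) not (entrant a minor) — fails.
(c) condition ≥10 days old — not met.
(1) = F OR F OR F = false.
(2) during posted hours — met.
Overall: F AND T → false.

No — not liable.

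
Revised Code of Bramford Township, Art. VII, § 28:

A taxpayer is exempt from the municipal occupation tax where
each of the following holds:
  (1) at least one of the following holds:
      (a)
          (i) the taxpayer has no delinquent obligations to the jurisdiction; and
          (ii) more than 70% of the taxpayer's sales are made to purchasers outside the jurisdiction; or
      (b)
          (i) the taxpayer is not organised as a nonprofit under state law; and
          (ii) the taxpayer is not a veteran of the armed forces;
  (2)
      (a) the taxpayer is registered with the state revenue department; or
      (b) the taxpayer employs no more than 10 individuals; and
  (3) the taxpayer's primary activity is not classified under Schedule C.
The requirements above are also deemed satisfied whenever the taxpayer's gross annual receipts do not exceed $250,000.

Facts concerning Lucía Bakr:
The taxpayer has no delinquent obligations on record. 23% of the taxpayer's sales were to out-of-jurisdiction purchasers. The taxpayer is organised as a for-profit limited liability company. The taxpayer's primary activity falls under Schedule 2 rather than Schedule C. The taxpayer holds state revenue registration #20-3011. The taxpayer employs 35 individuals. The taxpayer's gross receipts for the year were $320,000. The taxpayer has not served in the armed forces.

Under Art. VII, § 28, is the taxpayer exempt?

Yes — exempt.

(i) no delinquency — met.
(ii) >70% out-of-jur. sales — not satisfied.
(a): T AND F → false.
(i) not (nonprofit) — satisfied.
(ii) not (veteran) — satisfied.
So (b) is satisfied (T AND T).
(1) = F OR T = true.
(a) state-registered — holds.
(b) ≤ 10 employees — not met.
(2): T OR F → true.
(3) not (Schedule C activity) — holds.
Overall: T AND T AND T → true.
Exception (receipts ≤ $250,000) — not satisfied.
Result: main true OR exception false → true.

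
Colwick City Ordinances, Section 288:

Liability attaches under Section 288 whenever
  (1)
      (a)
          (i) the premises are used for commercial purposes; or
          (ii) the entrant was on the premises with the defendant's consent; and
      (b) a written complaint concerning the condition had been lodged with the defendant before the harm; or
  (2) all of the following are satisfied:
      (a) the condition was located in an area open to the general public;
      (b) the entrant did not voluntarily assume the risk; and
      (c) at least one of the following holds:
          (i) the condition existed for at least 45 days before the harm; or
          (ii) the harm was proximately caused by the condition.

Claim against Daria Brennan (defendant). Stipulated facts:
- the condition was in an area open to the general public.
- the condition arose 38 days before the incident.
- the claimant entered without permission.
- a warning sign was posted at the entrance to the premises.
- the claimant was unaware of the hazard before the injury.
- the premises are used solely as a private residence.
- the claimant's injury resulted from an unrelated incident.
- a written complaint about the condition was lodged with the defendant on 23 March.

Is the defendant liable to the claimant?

No — not liable.

(i) commercial use — fails.
(ii) consent to enter — not met.
(a): F OR F → false.
(b) complaint lodged — satisfied.
(1) = F AND T = false.
(a) public area — satisfied.
(b) no assumed risk — satisfied.
(i) condition ≥45 days old — fails.
(ii) proximate cause — not met.
So (c) is not satisfied (F OR F).
(2): T AND T AND F → false.
So Overall is not satisfied (F OR F).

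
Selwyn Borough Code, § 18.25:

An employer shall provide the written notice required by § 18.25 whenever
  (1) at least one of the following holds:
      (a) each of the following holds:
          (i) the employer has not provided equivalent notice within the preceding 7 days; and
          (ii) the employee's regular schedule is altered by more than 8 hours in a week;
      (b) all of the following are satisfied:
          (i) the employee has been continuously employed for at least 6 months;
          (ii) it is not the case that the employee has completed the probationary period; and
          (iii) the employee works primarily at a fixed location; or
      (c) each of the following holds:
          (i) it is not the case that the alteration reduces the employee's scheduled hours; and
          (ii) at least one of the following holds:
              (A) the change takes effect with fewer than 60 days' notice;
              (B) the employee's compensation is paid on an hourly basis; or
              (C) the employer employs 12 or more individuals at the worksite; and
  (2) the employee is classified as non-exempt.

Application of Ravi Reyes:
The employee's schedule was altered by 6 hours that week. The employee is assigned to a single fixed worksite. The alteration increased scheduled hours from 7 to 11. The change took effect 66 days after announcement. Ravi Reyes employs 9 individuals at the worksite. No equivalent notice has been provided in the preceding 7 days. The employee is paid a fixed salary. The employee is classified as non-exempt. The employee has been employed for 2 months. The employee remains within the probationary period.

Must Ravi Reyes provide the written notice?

(i) no recent notice — holds.
(ii) schedule shift > 8h — not satisfied.
(a) = T AND F = false.
(i) tenure ≥ 6 mo. — not satisfied.
(ii) not (past probation) — satisfied.
(iii) fixed location — satisfied.
(b) = F AND T AND T = false.
(i) not (hours reduced) — holds.
(A) < 60 days' notice — not met.
(B) hourly-paid — not met.
(C) ≥ 12 at site — not satisfied.
(ii): F OR F OR F → false.
(c) = T AND F = false.
(1): F OR F OR F → false.
(2) non-exempt — met.
Overall = F AND T = false.

No — not required.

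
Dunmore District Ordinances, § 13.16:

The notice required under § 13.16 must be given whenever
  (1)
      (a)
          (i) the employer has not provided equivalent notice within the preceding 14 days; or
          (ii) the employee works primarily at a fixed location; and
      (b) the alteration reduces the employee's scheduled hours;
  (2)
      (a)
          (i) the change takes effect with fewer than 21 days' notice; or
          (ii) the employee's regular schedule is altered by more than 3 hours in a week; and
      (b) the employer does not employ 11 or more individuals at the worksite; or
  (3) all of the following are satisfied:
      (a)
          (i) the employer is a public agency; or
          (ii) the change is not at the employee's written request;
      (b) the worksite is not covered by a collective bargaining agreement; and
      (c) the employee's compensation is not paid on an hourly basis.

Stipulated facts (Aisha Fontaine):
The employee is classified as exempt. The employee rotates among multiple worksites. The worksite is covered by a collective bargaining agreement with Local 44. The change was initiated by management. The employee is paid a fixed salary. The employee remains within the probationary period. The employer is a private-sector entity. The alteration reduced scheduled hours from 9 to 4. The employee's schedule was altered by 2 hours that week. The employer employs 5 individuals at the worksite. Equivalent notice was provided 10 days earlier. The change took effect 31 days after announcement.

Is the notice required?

(i) no recent notice — not met.
(ii) fixed location — not satisfied.
(a) = F OR F = false.
(b) hours reduced — satisfied.
(1) = F AND T = false.
(i) < 21 days' notice — not satisfied.
(ii) schedule shift > 3h — not satisfied.
So (a) is not satisfied (F OR F).
(b) not (≥ 11 at site) — met.
So (2) is not satisfied (F AND T).
(i) public agency — fails.
(ii) not employee-requested — holds.
(a) = F OR T = true.
(b) no CBA — not met.
(c) not (hourly-paid) — holds.
So (3) is not satisfied (T AND F AND T).
So Overall is not satisfied (F OR F OR F).

No — not required.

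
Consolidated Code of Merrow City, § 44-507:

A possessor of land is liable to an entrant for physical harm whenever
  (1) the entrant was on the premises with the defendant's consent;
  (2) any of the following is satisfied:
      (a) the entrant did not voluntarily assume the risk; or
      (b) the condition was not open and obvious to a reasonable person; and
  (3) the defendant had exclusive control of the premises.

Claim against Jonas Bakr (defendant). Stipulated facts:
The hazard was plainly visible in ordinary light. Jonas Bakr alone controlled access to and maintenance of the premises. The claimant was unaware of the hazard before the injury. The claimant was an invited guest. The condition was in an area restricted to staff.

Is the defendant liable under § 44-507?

(1) consent to enter — holds.
(a) no assumed risk — satisfied.
(b) not open/obvious — not satisfied.
(2) = T OR F = true.
(3) exclusive control — satisfied.
Overall = T AND T AND T = true.

Yes — liable.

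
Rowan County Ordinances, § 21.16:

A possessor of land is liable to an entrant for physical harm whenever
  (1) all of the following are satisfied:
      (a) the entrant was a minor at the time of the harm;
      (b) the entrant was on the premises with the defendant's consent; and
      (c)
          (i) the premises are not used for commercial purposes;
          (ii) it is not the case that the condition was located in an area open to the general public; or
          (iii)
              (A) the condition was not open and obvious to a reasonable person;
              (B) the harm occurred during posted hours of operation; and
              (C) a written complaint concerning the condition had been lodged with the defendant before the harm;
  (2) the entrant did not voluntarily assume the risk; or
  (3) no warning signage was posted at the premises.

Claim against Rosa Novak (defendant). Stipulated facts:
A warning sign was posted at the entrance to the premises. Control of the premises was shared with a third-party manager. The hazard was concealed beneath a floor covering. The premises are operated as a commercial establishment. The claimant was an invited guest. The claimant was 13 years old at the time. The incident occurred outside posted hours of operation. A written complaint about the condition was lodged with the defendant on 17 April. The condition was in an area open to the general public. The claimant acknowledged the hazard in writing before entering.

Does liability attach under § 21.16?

(a) entrant a minor — holds.
(b) consent to enter — met.
(i) not (commercial use) — fails.
(ii) not (public area) — not satisfied.
(A) not open/obvious — holds.
(B) during posted hours — not satisfied.
(C) complaint lodged — met.
So (iii) is not satisfied (T AND F AND T).
(c) = F OR F OR F = false.
(1): T AND T AND F → false.
(2) no assumed risk — not satisfied.
(3) no signage posted — not met.
Overall: F OR F OR F → false.

No — not liable.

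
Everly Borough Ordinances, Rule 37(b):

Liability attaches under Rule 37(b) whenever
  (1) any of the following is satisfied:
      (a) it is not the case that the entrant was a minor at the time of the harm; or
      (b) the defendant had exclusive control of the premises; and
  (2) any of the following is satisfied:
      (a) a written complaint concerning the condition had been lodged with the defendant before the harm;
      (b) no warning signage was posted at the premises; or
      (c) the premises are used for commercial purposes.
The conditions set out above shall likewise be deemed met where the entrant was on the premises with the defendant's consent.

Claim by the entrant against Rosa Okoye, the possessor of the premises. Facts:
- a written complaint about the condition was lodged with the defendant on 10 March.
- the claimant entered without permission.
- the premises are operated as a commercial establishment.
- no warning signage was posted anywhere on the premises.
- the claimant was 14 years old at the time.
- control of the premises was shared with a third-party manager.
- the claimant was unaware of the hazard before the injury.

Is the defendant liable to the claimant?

No — not liable.

(a) not (entrant a minor) — not met.
(b) exclusive control — not met.
(1) = F OR F = false.
(a) complaint lodged — met.
(b) no signage posted — holds.
(c) commercial use — holds.
(2) = T OR T OR T = true.
Overall: F AND T → false.
Exception (consent to enter) — not satisfied.
Result: main false OR exception false → false.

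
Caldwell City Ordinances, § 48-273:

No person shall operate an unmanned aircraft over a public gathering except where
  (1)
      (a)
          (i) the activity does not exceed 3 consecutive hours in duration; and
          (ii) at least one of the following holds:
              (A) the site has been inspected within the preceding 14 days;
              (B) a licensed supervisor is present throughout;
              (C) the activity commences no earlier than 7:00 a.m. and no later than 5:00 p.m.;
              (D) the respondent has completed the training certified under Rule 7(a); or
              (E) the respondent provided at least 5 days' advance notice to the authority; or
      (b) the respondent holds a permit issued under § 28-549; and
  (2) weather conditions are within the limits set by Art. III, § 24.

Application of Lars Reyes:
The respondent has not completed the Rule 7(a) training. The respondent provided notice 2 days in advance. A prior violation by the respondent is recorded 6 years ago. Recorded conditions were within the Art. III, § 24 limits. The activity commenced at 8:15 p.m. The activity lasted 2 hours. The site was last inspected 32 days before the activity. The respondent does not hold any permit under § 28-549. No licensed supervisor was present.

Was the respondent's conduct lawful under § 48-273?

No — unlawful.

(i) ≤ 3 hrs duration — satisfied.
(A) site inspected — not satisfied.
(B) supervisor present — not satisfied.
(C) start within hours — fails.
(D) training certified — fails.
(E) ≥5 days' notice — not satisfied.
So (ii) is not satisfied (F OR F OR F OR F OR F).
(a): T AND F → false.
(b) holds permit — not satisfied.
So (1) is not satisfied (F OR F).
(2) weather ok — met.
Overall: F AND T → false.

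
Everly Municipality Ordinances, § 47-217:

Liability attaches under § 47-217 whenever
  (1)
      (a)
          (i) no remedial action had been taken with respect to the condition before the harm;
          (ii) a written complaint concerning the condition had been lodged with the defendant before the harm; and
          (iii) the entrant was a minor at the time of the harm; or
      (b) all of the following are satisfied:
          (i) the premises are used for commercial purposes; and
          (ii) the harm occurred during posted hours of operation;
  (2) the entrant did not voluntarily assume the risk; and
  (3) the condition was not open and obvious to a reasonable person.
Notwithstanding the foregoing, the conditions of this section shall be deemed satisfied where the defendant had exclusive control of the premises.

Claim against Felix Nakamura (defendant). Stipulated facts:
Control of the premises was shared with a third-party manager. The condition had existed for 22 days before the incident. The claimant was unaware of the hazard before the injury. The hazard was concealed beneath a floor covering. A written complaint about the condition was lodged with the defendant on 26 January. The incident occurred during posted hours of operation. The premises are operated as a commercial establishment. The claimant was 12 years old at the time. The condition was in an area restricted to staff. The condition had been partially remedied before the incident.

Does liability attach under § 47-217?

Yes — liable.

(i) no remedial action — fails.
(ii) complaint lodged — holds.
(iii) entrant a minor — met.
(a) = F AND T AND T = false.
(i) commercial use — met.
(ii) during posted hours — satisfied.
(b): T AND T → true.
(1): F OR T → true.
(2) no assumed risk — met.
(3) not open/obvious — holds.
So Overall is satisfied (T AND T AND T).
Exception (exclusive control) — not satisfied.
Result: main true OR exception false → true.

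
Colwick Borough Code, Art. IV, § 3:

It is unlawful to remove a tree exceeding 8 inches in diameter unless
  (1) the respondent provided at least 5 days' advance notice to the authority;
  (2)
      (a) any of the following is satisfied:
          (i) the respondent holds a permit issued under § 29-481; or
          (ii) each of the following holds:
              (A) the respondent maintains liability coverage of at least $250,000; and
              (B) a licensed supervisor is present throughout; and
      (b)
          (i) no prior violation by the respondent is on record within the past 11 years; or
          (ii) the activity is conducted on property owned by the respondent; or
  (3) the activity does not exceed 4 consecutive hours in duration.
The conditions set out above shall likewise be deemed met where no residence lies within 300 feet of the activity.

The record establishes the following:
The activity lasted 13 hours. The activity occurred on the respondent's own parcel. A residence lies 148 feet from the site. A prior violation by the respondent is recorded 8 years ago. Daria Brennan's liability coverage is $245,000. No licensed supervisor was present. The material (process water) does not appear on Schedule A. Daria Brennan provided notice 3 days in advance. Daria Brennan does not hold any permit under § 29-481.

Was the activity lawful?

No — unlawful.

(1) ≥5 days' notice — not satisfied.
(i) holds permit — not met.
(A) coverage ≥ $250,000 — not met.
(B) supervisor present — not met.
So (ii) is not satisfied (F AND F).
(a): F OR F → false.
(i) no prior violation — not met.
(ii) own property — met.
(b): F OR T → true.
(2) = F AND T = false.
(3) ≤ 4 hrs duration — not satisfied.
Overall: F OR F OR F → false.
Exception (no residence in 300 ft) — not satisfied.
Result: main false OR exception false → false.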